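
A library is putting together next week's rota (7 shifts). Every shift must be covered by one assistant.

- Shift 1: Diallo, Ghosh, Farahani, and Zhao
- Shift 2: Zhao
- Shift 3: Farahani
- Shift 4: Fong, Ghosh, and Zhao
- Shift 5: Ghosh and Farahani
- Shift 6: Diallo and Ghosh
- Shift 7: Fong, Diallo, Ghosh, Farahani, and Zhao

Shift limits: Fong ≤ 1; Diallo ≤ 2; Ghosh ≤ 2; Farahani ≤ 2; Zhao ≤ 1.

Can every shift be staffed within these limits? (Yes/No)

Yes

Shift 2 can only be covered by Zhao, so that assignment is forced.
Shift 3 can only be covered by Farahani, so that assignment is forced.
One valid schedule: Shift 1→Diallo, Shift 2→Zhao, Shift 3→Farahani, Shift 4→Fong, Shift 5→Ghosh, Shift 6→Diallo, Shift 7→Ghosh.
Loads: Fong 1/1, Diallo 2/2, Ghosh 2/2, Farahani 1/2, Zhao 1/1 — all within limits.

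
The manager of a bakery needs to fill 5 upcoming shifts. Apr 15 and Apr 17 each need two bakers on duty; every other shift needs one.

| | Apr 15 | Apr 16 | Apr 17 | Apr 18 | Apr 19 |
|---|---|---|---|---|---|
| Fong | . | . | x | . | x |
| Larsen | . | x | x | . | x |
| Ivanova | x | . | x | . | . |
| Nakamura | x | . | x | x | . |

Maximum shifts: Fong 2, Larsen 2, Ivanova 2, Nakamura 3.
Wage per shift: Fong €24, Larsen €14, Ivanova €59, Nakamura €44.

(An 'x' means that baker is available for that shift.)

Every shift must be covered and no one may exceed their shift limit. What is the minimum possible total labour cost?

Apr 15 can only be covered by Ivanova and Nakamura, so that assignment is forced.
Apr 16 can only be covered by Larsen, so that assignment is forced.
Apr 18 can only be covered by Nakamura, so that assignment is forced.
Picking the cheapest available baker for each shift independently would cost €213, but that ignores the shift limits.
An optimal schedule: Apr 15→Ivanova+Nakamura, Apr 16→Larsen, Apr 17→Fong+Larsen, Apr 18→Nakamura, Apr 19→Fong.
Total: 59 + 44 + 14 + 24 + 14 + 44 + 24 = €223.

€223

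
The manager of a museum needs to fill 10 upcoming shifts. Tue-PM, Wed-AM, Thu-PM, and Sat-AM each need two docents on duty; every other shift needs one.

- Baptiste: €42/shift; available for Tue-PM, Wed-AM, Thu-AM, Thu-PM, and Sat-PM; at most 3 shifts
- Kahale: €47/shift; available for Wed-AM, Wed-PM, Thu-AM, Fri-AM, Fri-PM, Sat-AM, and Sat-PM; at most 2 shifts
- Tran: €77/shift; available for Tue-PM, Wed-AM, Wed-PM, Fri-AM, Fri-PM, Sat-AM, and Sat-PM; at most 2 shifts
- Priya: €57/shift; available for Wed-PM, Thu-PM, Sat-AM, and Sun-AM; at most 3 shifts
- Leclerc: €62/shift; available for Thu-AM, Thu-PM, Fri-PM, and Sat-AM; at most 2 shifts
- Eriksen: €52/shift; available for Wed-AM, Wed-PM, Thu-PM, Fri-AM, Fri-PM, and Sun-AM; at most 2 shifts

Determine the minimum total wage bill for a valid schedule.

Tue-PM can only be covered by Baptiste and Tran, so that assignment is forced.
Picking the cheapest available docent for each shift independently would cost €683, but that ignores the shift limits.
An optimal schedule: Tue-PM→Baptiste+Tran, Wed-AM→Tran+Eriksen, Wed-PM→Kahale, Thu-AM→Baptiste, Thu-PM→Priya+Eriksen, Fri-AM→Kahale, Fri-PM→Leclerc, Sat-AM→Priya+Leclerc, Sat-PM→Baptiste, Sun-AM→Priya.
Total: 42 + 77 + 77 + 52 + 47 + 42 + 57 + 52 + 47 + 62 + 57 + 62 + 42 + 57 = €773.

€773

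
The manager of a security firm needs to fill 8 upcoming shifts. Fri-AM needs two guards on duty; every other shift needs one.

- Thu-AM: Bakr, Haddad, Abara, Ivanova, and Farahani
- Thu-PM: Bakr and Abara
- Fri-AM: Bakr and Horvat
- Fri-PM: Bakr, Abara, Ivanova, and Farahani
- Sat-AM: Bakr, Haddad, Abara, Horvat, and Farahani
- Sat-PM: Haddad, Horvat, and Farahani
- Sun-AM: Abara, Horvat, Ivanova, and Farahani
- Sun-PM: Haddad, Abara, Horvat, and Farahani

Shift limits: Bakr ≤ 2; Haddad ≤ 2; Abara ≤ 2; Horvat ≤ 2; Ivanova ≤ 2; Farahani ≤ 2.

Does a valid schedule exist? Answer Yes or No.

Fri-AM can only be covered by Bakr and Horvat, so that assignment is forced.
One valid schedule: Thu-AM→Ivanova, Thu-PM→Bakr, Fri-AM→Bakr+Horvat, Fri-PM→Abara, Sat-AM→Horvat, Sat-PM→Haddad, Sun-AM→Abara, Sun-PM→Haddad.
Loads: Bakr 2/2, Haddad 2/2, Abara 2/2, Horvat 2/2, Ivanova 1/2, Farahani 0/2 — all within limits.

Yes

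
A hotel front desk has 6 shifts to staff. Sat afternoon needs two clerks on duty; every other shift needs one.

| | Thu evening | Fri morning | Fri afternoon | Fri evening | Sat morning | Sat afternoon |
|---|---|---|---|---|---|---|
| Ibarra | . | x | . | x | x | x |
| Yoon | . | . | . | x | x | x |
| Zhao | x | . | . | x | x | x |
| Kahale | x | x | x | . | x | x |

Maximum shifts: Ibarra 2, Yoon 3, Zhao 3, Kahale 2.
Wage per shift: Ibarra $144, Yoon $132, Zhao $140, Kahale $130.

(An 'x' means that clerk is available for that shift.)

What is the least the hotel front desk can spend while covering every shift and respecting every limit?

$936

Fri afternoon can only be covered by Kahale, so that assignment is forced.
Picking the cheapest available clerk for each shift independently would cost $914, but that ignores the shift limits.
An optimal schedule: Thu evening→Zhao, Fri morning→Kahale, Fri afternoon→Kahale, Fri evening→Yoon, Sat morning→Yoon, Sat afternoon→Yoon+Zhao.
Total: 140 + 130 + 130 + 132 + 132 + 132 + 140 = $936.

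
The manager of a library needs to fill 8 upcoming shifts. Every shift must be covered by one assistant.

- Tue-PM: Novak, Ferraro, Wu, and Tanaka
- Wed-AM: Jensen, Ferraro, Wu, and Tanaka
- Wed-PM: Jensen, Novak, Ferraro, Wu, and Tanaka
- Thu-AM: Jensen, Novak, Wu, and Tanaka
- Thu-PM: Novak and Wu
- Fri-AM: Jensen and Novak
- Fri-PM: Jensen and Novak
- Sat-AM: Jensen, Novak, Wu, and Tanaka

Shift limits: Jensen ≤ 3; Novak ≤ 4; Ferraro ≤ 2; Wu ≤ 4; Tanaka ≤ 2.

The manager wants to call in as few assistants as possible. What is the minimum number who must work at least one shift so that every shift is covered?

2

8 slots to fill and no one can take more than 4, so at least ⌈8/4⌉ = 2 assistants are needed.
Novak and Wu alone can cover everything: Tue-PM→Novak, Wed-AM→Wu, Wed-PM→Novak, Thu-AM→Wu, Thu-PM→Wu, Fri-AM→Novak, Fri-PM→Novak, Sat-AM→Wu.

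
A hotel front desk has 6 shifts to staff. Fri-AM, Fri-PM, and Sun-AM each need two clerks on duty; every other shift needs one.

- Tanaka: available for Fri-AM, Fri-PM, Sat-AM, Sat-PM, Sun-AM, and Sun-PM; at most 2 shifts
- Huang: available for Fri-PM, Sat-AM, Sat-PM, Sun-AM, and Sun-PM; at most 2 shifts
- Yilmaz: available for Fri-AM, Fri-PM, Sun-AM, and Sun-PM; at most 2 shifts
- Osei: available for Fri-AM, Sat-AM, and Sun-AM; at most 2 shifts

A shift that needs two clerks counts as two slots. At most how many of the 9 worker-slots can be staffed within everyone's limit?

Total capacity across all clerks is 2+2+2+2 = 8, and 9 slots are needed, so at most 8 can be filled.
An assignment achieving 8: Fri-AM→Tanaka+Yilmaz, Fri-PM→Huang+Yilmaz, Sat-AM→Osei, Sat-PM→Tanaka, Sun-AM→Osei, Sun-PM→Huang.
Loads: Tanaka 2/2, Huang 2/2, Yilmaz 2/2, Osei 2/2.

8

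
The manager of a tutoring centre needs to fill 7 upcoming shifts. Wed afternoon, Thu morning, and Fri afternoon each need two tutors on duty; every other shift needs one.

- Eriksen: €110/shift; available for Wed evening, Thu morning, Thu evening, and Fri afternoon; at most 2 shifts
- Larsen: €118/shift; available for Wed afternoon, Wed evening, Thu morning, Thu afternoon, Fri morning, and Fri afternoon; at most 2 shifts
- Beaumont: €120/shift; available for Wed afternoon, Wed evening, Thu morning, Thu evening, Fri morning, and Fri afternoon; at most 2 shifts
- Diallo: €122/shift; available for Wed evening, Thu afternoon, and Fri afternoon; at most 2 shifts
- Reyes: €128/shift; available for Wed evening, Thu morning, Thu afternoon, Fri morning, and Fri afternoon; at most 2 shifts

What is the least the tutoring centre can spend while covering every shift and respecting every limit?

Wed afternoon can only be covered by Larsen and Beaumont, so that assignment is forced.
Picking the cheapest available tutor for each shift independently would cost €1150, but that ignores the shift limits.
An optimal schedule: Wed afternoon→Larsen+Beaumont, Wed evening→Diallo, Thu morning→Eriksen+Reyes, Thu afternoon→Larsen, Thu evening→Eriksen, Fri morning→Beaumont, Fri afternoon→Diallo+Reyes.
Total: 118 + 120 + 122 + 110 + 128 + 118 + 110 + 120 + 122 + 128 = €1196.

€1196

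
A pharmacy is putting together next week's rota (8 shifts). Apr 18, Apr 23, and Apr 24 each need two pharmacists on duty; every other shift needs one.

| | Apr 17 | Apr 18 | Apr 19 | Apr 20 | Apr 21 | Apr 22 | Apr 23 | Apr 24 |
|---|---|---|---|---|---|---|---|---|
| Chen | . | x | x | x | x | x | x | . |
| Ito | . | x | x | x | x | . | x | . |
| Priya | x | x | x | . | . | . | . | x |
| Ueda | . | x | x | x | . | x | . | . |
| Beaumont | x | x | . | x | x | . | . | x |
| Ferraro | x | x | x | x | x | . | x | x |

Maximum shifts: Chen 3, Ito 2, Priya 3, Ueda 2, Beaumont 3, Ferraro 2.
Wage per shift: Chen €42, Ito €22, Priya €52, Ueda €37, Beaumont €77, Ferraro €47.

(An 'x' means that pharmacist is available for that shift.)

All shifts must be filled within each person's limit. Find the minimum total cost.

Picking the cheapest available pharmacist for each shift independently would cost €372, but that ignores the shift limits.
An optimal schedule: Apr 17→Ferraro, Apr 18→Chen+Priya, Apr 19→Ueda, Apr 20→Chen, Apr 21→Ito, Apr 22→Ueda, Apr 23→Ito+Chen, Apr 24→Ferraro+Priya.
Total: 47 + 42 + 52 + 37 + 42 + 22 + 37 + 22 + 42 + 47 + 52 = €442.

€442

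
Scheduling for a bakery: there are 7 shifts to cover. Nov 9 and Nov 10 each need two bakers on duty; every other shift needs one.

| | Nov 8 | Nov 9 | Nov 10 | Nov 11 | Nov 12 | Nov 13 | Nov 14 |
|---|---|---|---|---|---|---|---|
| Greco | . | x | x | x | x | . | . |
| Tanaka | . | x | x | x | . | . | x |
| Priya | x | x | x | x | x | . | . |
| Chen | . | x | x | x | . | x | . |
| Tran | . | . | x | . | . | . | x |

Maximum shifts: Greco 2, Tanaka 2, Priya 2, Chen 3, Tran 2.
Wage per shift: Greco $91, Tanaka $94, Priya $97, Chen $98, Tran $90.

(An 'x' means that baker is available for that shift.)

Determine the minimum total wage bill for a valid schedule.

$842

Nov 8 can only be covered by Priya, so that assignment is forced.
Nov 13 can only be covered by Chen, so that assignment is forced.
Picking the cheapest available baker for each shift independently would cost $833, but that ignores the shift limits.
An optimal schedule: Nov 8→Priya, Nov 9→Tanaka+Priya, Nov 10→Tran+Tanaka, Nov 11→Greco, Nov 12→Greco, Nov 13→Chen, Nov 14→Tran.
Total: 97 + 94 + 97 + 90 + 94 + 91 + 91 + 98 + 90 = $842.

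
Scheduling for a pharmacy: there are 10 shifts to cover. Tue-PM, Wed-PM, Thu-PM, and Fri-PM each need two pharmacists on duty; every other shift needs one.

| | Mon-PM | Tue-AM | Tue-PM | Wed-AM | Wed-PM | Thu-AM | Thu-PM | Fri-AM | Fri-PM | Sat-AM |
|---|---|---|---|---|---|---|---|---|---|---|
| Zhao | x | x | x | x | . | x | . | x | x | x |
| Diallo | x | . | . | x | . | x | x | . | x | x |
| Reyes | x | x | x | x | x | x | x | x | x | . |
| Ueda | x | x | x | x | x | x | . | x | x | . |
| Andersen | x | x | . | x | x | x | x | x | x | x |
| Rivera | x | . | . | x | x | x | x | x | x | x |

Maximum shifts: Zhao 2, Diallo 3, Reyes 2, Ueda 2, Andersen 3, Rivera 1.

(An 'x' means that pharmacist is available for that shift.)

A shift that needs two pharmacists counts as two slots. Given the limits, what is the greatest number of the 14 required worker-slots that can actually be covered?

13

Total capacity across all pharmacists is 2+3+2+2+3+1 = 13, and 14 slots are needed, so at most 13 can be filled.
An assignment achieving 13: Mon-PM→Diallo, Tue-AM→Zhao, Tue-PM→Zhao+Reyes, Wed-AM→Andersen, Wed-PM→Reyes+Ueda, Thu-AM→Andersen, Thu-PM→Diallo+Andersen, Fri-AM→Ueda, Fri-PM→Rivera, Sat-AM→Diallo.
Loads: Zhao 2/2, Diallo 3/3, Reyes 2/2, Ueda 2/2, Andersen 3/3, Rivera 1/1.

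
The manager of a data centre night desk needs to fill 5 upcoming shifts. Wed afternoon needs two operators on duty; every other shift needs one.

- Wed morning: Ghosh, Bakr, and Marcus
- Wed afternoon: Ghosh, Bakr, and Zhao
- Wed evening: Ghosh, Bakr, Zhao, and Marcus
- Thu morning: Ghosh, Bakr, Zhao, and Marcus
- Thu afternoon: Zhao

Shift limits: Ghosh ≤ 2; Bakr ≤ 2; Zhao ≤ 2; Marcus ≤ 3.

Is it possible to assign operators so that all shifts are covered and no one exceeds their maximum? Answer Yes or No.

Thu afternoon can only be covered by Zhao, so that assignment is forced.
One valid schedule: Wed morning→Ghosh, Wed afternoon→Ghosh+Bakr, Wed evening→Bakr, Thu morning→Zhao, Thu afternoon→Zhao.
Loads: Ghosh 2/2, Bakr 2/2, Zhao 2/2, Marcus 0/3 — all within limits.

Yes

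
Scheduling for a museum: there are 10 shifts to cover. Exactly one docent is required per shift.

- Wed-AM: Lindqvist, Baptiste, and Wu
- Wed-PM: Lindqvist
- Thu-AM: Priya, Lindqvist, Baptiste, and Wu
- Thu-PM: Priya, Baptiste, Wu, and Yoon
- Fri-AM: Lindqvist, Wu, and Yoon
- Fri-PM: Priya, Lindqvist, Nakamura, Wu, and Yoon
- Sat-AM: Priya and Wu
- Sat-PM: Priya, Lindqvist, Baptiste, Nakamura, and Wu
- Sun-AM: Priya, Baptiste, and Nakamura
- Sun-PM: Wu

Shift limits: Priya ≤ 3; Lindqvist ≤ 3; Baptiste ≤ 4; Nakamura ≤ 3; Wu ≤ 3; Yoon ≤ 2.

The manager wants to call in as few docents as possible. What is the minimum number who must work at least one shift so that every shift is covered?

3

10 slots to fill and no one can take more than 4, so at least ⌈10/4⌉ = 3 docents are needed.
Lindqvist, Baptiste, and Wu alone can cover everything: Wed-AM→Baptiste, Wed-PM→Lindqvist, Thu-AM→Baptiste, Thu-PM→Baptiste, Fri-AM→Lindqvist, Fri-PM→Lindqvist, Sat-AM→Wu, Sat-PM→Wu, Sun-AM→Baptiste, Sun-PM→Wu.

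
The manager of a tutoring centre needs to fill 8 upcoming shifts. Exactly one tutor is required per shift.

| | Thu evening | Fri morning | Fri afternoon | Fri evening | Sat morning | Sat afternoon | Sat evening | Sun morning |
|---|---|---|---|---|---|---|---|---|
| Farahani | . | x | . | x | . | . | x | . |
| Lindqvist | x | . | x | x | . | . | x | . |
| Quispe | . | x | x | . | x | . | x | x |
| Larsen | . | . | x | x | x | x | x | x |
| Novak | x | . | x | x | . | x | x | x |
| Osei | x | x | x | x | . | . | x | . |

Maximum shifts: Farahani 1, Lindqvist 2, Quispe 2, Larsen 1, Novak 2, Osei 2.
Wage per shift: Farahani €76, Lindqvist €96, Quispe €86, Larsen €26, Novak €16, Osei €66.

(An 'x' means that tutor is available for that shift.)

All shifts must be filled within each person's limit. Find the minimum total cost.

Picking the cheapest available tutor for each shift independently would cost €188, but that ignores the shift limits.
An optimal schedule: Thu evening→Novak, Fri morning→Osei, Fri afternoon→Osei, Fri evening→Farahani, Sat morning→Larsen, Sat afternoon→Novak, Sat evening→Quispe, Sun morning→Quispe.
Total: 16 + 66 + 66 + 76 + 26 + 16 + 86 + 86 = €438.

€438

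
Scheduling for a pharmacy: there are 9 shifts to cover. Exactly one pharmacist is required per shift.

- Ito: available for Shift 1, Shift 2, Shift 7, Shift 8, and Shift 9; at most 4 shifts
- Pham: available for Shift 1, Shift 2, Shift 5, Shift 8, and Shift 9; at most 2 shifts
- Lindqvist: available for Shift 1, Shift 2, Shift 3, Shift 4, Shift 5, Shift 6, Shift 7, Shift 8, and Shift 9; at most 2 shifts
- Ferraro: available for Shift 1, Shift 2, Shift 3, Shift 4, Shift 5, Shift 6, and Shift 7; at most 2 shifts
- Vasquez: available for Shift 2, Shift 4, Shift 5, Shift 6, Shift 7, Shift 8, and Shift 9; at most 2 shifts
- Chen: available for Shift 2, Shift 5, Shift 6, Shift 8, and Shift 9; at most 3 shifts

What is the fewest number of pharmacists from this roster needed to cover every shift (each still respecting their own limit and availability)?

3

9 slots to fill and no one can take more than 4, so at least ⌈9/4⌉ = 3 pharmacists are needed.
Ito, Lindqvist, and Chen alone can cover everything: Shift 1→Ito, Shift 2→Ito, Shift 3→Lindqvist, Shift 4→Lindqvist, Shift 5→Chen, Shift 6→Chen, Shift 7→Ito, Shift 8→Ito, Shift 9→Chen.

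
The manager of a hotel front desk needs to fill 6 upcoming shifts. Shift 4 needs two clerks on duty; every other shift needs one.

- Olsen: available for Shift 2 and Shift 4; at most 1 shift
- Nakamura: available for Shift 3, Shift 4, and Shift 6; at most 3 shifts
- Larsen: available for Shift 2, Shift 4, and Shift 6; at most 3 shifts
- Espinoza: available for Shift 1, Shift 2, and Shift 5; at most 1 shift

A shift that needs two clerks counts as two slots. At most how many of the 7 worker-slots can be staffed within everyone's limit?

Total capacity across all clerks is 1+3+3+1 = 8, and 7 slots are needed, so at most 7 can be filled.
Shifts {Shift 1, Shift 5} need 2 slots but only Espinoza are available for them, supplying at most 1 — so at least 1 slot must go unfilled.
An assignment achieving 6: Shift 1→Espinoza, Shift 2→Olsen, Shift 3→Nakamura, Shift 4→Nakamura+Larsen, Shift 6→Nakamura.
Loads: Olsen 1/1, Nakamura 3/3, Larsen 1/3, Espinoza 1/1.

6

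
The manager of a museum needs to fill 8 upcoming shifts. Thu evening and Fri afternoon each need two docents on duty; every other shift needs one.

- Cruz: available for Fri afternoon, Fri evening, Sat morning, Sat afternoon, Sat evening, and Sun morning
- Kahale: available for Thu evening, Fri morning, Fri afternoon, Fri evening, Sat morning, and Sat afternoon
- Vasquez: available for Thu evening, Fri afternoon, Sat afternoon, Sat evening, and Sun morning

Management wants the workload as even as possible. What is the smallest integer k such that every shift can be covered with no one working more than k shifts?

With 3 docents and 10 worker-slots to fill, someone must work at least ⌈10/3⌉ = 4 shifts, so k ≥ 4.
k = 4 works: Thu evening→Kahale+Vasquez, Fri morning→Kahale, Fri afternoon→Kahale+Vasquez, Fri evening→Cruz, Sat morning→Cruz, Sat afternoon→Kahale, Sat evening→Cruz, Sun morning→Cruz.
Loads: Cruz 4, Kahale 4, Vasquez 2 — all ≤ 4.

4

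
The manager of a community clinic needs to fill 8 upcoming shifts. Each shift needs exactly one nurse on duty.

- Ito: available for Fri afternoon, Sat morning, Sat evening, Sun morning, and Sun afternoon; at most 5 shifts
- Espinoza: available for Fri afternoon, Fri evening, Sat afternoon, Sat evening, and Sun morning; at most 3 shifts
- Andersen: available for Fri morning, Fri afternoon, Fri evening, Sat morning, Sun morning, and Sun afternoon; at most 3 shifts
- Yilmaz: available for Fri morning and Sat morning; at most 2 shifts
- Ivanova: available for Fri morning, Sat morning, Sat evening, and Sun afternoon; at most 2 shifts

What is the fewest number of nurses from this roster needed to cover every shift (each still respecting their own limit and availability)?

8 slots to fill and no one can take more than 5, so at least ⌈8/5⌉ = 2 nurses are needed.
No set of 2 nurses can cover every shift (each such set leaves at least one shift with no one available or exceeds a cap).
Ito, Espinoza, and Andersen alone can cover everything: Fri morning→Andersen, Fri afternoon→Ito, Fri evening→Espinoza, Sat morning→Ito, Sat afternoon→Espinoza, Sat evening→Ito, Sun morning→Ito, Sun afternoon→Ito.

3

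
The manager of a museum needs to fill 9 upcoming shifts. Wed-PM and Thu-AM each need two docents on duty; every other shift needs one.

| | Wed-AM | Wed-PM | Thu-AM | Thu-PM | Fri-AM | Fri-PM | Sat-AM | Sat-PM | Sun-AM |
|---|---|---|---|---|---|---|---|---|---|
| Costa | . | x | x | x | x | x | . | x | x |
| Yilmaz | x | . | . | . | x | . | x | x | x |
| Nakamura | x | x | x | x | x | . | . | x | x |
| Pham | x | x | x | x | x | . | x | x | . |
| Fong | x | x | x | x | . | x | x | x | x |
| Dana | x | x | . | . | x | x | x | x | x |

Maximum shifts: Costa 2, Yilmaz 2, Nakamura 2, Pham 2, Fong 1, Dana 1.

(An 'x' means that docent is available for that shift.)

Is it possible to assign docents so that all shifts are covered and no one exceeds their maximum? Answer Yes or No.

No

Total capacity is 2+2+2+2+1+1 = 10 but 11 worker-slots are needed — infeasible.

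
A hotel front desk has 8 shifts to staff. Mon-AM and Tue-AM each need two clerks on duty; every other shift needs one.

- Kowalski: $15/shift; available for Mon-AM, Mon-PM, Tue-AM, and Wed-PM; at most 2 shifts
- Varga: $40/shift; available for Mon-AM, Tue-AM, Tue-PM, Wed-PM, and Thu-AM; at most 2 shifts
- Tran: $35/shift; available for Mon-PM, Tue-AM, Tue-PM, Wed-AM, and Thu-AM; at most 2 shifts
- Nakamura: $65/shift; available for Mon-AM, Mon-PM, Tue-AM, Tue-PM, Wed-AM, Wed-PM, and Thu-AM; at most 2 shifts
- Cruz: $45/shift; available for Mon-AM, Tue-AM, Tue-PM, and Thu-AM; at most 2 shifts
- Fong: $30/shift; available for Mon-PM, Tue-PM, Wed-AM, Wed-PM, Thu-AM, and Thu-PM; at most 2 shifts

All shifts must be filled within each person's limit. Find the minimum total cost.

Thu-PM can only be covered by Fong, so that assignment is forced.
Picking the cheapest available clerk for each shift independently would cost $255, but that ignores the shift limits.
An optimal schedule: Mon-AM→Varga+Cruz, Mon-PM→Kowalski, Tue-AM→Varga+Cruz, Tue-PM→Tran, Wed-AM→Fong, Wed-PM→Kowalski, Thu-AM→Tran, Thu-PM→Fong.
Total: 40 + 45 + 15 + 40 + 45 + 35 + 30 + 15 + 35 + 30 = $330.

$330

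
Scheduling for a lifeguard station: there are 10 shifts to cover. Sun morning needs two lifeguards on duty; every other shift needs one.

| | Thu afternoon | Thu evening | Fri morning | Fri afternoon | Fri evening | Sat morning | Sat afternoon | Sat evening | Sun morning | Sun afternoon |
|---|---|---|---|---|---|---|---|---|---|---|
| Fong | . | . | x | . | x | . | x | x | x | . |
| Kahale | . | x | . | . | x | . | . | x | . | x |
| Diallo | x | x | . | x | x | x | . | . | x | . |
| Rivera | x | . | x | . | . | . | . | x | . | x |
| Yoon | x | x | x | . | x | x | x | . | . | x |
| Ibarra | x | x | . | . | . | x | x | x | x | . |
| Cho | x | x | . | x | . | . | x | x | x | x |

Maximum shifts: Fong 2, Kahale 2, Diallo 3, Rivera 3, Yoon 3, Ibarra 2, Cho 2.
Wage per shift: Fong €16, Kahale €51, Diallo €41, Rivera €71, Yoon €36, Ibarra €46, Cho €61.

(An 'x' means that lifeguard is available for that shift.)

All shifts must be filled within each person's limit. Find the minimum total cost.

€406

Picking the cheapest available lifeguard for each shift independently would cost €306, but that ignores the shift limits.
An optimal schedule: Thu afternoon→Diallo, Thu evening→Ibarra, Fri morning→Fong, Fri afternoon→Diallo, Fri evening→Fong, Sat morning→Yoon, Sat afternoon→Yoon, Sat evening→Kahale, Sun morning→Diallo+Ibarra, Sun afternoon→Yoon.
Total: 41 + 46 + 16 + 41 + 16 + 36 + 36 + 51 + 41 + 46 + 36 = €406.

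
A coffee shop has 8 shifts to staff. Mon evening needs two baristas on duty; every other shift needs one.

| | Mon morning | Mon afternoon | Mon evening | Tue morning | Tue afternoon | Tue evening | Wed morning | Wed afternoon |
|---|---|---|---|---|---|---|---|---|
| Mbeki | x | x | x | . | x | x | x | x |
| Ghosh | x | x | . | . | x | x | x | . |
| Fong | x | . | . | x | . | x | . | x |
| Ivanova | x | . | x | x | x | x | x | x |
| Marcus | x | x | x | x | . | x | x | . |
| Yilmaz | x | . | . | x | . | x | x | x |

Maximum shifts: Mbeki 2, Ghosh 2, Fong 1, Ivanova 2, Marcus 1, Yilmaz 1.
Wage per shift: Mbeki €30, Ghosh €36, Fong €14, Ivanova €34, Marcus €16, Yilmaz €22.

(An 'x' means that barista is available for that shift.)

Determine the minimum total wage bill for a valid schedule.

€252

Picking the cheapest available barista for each shift independently would cost €164, but that ignores the shift limits.
An optimal schedule: Mon morning→Marcus, Mon afternoon→Mbeki, Mon evening→Mbeki+Ivanova, Tue morning→Fong, Tue afternoon→Ghosh, Tue evening→Yilmaz, Wed morning→Ghosh, Wed afternoon→Ivanova.
Total: 16 + 30 + 30 + 34 + 14 + 36 + 22 + 36 + 34 = €252.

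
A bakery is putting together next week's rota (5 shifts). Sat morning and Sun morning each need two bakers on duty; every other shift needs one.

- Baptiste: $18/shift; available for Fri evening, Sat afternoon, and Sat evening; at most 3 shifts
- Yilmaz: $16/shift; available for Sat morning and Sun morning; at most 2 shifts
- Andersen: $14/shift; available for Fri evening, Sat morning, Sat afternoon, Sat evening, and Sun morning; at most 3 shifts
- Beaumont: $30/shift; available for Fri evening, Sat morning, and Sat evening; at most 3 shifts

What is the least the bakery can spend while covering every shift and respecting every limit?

$110

Sun morning can only be covered by Yilmaz and Andersen, so that assignment is forced.
Picking the cheapest available baker for each shift independently would cost $102, but that ignores the shift limits.
An optimal schedule: Fri evening→Baptiste, Sat morning→Andersen+Yilmaz, Sat afternoon→Andersen, Sat evening→Baptiste, Sun morning→Andersen+Yilmaz.
Total: 18 + 14 + 16 + 14 + 18 + 14 + 16 = $110.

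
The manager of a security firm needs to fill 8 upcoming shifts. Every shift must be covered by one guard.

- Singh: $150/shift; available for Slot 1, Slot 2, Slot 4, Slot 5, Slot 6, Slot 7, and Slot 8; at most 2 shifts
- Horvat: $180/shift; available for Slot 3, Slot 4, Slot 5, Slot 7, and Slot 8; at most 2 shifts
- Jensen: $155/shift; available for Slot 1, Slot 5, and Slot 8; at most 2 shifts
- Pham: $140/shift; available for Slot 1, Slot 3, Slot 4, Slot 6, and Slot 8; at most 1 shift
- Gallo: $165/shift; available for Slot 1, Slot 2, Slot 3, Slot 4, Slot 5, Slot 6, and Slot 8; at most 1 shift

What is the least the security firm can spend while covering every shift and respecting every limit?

$1275

Picking the cheapest available guard for each shift independently would cost $1150, but that ignores the shift limits.
An optimal schedule: Slot 1→Jensen, Slot 2→Singh, Slot 3→Horvat, Slot 4→Horvat, Slot 5→Jensen, Slot 6→Pham, Slot 7→Singh, Slot 8→Gallo.
Total: 155 + 150 + 180 + 180 + 155 + 140 + 150 + 165 = $1275.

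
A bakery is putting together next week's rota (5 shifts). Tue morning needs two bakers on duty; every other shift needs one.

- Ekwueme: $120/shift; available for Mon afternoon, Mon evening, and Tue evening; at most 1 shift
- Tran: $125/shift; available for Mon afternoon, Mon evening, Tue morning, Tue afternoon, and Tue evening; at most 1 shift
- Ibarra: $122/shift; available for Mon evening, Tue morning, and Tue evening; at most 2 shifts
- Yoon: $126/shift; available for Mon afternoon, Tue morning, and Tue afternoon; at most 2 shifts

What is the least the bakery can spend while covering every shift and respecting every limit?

Picking the cheapest available baker for each shift independently would cost $732, but that ignores the shift limits.
An optimal schedule: Mon afternoon→Yoon, Mon evening→Ekwueme, Tue morning→Ibarra+Yoon, Tue afternoon→Tran, Tue evening→Ibarra.
Total: 126 + 120 + 122 + 126 + 125 + 122 = $741.

$741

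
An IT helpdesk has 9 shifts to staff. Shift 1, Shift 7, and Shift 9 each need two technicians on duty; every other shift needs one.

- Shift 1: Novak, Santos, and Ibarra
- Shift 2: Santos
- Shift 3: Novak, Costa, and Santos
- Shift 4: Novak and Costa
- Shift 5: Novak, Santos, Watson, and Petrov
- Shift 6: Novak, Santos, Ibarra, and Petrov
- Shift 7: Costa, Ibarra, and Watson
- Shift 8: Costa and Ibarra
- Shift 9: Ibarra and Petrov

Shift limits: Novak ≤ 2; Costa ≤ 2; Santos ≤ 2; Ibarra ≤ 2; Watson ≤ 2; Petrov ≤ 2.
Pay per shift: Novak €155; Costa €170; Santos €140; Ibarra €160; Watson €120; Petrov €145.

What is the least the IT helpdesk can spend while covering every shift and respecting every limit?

€1780

Shift 2 can only be covered by Santos, so that assignment is forced.
Shift 9 can only be covered by Ibarra and Petrov, so that assignment is forced.
Picking the cheapest available technician for each shift independently would cost €1735, but that ignores the shift limits.
An optimal schedule: Shift 1→Novak+Santos, Shift 2→Santos, Shift 3→Costa, Shift 4→Novak, Shift 5→Watson, Shift 6→Petrov, Shift 7→Ibarra+Watson, Shift 8→Costa, Shift 9→Ibarra+Petrov.
Total: 155 + 140 + 140 + 170 + 155 + 120 + 145 + 160 + 120 + 170 + 160 + 145 = €1780.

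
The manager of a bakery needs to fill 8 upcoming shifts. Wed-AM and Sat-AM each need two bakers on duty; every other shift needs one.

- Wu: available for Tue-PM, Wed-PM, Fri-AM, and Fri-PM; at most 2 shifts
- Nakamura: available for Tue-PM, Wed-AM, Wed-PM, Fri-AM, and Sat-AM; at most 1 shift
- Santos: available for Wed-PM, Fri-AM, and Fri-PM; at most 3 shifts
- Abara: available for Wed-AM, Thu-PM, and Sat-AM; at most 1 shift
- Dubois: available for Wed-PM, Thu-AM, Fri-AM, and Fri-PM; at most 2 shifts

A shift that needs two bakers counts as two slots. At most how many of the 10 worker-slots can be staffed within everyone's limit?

Total capacity across all bakers is 2+1+3+1+2 = 9, and 10 slots are needed, so at most 9 can be filled.
Shifts {Wed-AM, Thu-PM} need 3 slots but only Nakamura and Abara are available for them, supplying at most 2 — so at least 1 slot must go unfilled.
An assignment achieving 7: Tue-PM→Wu, Wed-AM→Nakamura, Wed-PM→Santos, Thu-AM→Dubois, Thu-PM→Abara, Fri-AM→Santos, Fri-PM→Wu.
Loads: Wu 2/2, Nakamura 1/1, Santos 2/3, Abara 1/1, Dubois 1/2.

7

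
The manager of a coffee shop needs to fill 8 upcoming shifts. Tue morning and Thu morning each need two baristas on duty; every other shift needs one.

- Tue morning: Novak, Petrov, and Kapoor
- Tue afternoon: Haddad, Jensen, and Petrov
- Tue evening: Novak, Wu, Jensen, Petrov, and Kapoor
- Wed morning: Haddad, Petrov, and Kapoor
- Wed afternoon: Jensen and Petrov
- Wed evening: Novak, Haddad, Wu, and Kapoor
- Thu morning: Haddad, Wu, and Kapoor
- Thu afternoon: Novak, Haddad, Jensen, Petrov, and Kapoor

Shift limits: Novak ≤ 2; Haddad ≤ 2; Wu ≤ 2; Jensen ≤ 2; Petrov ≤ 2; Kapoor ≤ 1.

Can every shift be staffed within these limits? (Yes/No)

Yes

One valid schedule: Tue morning→Novak+Petrov, Tue afternoon→Haddad, Tue evening→Wu, Wed morning→Haddad, Wed afternoon→Jensen, Wed evening→Novak, Thu morning→Wu+Kapoor, Thu afternoon→Jensen.
Loads: Novak 2/2, Haddad 2/2, Wu 2/2, Jensen 2/2, Petrov 1/2, Kapoor 1/1 — all within limits.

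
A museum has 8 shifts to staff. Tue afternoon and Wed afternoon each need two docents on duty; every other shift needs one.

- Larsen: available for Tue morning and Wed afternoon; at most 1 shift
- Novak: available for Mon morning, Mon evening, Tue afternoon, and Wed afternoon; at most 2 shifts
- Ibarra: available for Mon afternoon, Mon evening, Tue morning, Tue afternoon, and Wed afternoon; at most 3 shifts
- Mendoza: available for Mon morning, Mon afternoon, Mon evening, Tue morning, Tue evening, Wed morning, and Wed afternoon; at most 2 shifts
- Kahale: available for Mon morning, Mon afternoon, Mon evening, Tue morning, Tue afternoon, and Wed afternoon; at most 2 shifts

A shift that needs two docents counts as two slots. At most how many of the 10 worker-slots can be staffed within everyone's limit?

10

Total capacity across all docents is 1+2+3+2+2 = 10, and 10 slots are needed, so at most 10 can be filled.
An assignment achieving 10: Mon morning→Novak, Mon afternoon→Ibarra, Mon evening→Ibarra, Tue morning→Kahale, Tue afternoon→Novak+Ibarra, Tue evening→Mendoza, Wed morning→Mendoza, Wed afternoon→Larsen+Kahale.
Loads: Larsen 1/1, Novak 2/2, Ibarra 3/3, Mendoza 2/2, Kahale 2/2.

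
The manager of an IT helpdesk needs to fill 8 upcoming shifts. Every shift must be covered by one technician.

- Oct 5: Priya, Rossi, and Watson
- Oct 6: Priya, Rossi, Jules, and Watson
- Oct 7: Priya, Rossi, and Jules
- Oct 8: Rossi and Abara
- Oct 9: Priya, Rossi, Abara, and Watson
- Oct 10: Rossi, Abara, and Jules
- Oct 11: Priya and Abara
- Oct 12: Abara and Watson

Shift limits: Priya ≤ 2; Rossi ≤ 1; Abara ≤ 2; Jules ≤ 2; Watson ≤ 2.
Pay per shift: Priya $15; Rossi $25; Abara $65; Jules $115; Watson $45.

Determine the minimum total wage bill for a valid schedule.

Picking the cheapest available technician for each shift independently would cost $170, but that ignores the shift limits.
An optimal schedule: Oct 5→Priya, Oct 6→Watson, Oct 7→Jules, Oct 8→Rossi, Oct 9→Abara, Oct 10→Abara, Oct 11→Priya, Oct 12→Watson.
Total: 15 + 45 + 115 + 25 + 65 + 65 + 15 + 45 = $390.

$390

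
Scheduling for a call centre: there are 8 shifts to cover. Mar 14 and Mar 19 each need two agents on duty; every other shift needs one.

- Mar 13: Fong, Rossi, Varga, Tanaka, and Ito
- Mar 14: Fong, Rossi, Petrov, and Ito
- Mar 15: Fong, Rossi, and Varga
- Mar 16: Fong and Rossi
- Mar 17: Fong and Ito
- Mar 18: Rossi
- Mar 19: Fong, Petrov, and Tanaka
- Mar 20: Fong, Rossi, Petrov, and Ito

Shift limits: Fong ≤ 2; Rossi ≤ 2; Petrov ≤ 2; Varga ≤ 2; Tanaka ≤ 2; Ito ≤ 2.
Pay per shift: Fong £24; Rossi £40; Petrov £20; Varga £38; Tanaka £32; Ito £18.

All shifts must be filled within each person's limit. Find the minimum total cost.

£266

Mar 18 can only be covered by Rossi, so that assignment is forced.
Picking the cheapest available agent for each shift independently would cost £224, but that ignores the shift limits.
An optimal schedule: Mar 13→Tanaka, Mar 14→Petrov+Fong, Mar 15→Varga, Mar 16→Fong, Mar 17→Ito, Mar 18→Rossi, Mar 19→Petrov+Tanaka, Mar 20→Ito.
Total: 32 + 20 + 24 + 38 + 24 + 18 + 40 + 20 + 32 + 18 = £266.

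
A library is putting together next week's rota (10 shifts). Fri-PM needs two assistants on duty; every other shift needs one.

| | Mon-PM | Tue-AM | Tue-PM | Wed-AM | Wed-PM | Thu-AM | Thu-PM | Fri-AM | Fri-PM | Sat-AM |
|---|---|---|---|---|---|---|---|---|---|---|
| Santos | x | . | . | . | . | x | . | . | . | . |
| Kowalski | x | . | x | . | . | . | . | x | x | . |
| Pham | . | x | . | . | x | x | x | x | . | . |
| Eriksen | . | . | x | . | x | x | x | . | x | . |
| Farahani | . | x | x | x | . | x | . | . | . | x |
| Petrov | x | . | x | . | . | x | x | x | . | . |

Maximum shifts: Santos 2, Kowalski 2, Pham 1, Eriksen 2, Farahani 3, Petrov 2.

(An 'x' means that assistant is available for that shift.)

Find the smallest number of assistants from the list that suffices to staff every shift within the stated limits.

11 slots to fill and no one can take more than 3, so at least ⌈11/3⌉ = 4 assistants are needed.
Any 4 assistants together have capacity at most 3+2+2+2 = 9 < 11 slots, so 4 can never suffice.
Santos, Kowalski, Eriksen, Farahani, and Petrov alone can cover everything: Mon-PM→Santos, Tue-AM→Farahani, Tue-PM→Petrov, Wed-AM→Farahani, Wed-PM→Eriksen, Thu-AM→Santos, Thu-PM→Petrov, Fri-AM→Kowalski, Fri-PM→Kowalski+Eriksen, Sat-AM→Farahani.

5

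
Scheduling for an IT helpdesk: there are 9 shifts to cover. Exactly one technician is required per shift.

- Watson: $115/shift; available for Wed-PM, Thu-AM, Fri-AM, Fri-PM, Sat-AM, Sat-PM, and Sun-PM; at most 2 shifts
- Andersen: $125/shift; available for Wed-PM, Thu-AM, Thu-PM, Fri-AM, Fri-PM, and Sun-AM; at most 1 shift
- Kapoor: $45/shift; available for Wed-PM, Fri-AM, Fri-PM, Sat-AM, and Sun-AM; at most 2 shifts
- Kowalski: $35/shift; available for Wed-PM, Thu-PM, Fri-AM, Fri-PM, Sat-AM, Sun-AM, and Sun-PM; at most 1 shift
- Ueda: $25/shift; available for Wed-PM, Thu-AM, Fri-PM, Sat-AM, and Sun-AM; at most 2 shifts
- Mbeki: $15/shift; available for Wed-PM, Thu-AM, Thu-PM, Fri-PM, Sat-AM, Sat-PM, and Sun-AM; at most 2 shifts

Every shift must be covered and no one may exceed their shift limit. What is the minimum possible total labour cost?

$435

Picking the cheapest available technician for each shift independently would cost $175, but that ignores the shift limits.
An optimal schedule: Wed-PM→Watson, Thu-AM→Ueda, Thu-PM→Mbeki, Fri-AM→Kapoor, Fri-PM→Watson, Sat-AM→Ueda, Sat-PM→Mbeki, Sun-AM→Kapoor, Sun-PM→Kowalski.
Total: 115 + 25 + 15 + 45 + 115 + 25 + 15 + 45 + 35 = $435.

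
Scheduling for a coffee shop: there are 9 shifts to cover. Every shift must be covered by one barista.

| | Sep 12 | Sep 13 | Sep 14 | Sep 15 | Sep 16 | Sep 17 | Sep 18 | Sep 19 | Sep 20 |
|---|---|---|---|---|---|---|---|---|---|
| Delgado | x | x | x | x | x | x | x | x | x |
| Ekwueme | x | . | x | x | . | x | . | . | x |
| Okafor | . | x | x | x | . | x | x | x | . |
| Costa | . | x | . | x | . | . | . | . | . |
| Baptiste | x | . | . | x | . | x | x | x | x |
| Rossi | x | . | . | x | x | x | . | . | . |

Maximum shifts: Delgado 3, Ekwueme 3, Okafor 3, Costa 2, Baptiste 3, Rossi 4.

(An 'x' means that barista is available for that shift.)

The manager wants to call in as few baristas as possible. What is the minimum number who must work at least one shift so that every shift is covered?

9 slots to fill and no one can take more than 4, so at least ⌈9/4⌉ = 3 baristas are needed.
Delgado, Ekwueme, and Okafor alone can cover everything: Sep 12→Delgado, Sep 13→Delgado, Sep 14→Ekwueme, Sep 15→Ekwueme, Sep 16→Delgado, Sep 17→Okafor, Sep 18→Okafor, Sep 19→Okafor, Sep 20→Ekwueme.

3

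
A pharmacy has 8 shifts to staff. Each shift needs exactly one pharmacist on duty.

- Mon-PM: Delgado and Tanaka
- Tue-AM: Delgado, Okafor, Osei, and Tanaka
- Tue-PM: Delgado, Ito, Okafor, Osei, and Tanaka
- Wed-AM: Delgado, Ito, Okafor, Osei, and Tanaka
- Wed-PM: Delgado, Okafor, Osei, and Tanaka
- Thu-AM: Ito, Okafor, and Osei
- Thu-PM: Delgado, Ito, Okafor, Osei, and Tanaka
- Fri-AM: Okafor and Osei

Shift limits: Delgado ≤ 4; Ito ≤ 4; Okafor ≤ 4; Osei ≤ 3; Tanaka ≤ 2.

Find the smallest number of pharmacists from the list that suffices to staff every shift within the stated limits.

8 slots to fill and no one can take more than 4, so at least ⌈8/4⌉ = 2 pharmacists are needed.
Delgado and Okafor alone can cover everything: Mon-PM→Delgado, Tue-AM→Delgado, Tue-PM→Delgado, Wed-AM→Delgado, Wed-PM→Okafor, Thu-AM→Okafor, Thu-PM→Okafor, Fri-AM→Okafor.

2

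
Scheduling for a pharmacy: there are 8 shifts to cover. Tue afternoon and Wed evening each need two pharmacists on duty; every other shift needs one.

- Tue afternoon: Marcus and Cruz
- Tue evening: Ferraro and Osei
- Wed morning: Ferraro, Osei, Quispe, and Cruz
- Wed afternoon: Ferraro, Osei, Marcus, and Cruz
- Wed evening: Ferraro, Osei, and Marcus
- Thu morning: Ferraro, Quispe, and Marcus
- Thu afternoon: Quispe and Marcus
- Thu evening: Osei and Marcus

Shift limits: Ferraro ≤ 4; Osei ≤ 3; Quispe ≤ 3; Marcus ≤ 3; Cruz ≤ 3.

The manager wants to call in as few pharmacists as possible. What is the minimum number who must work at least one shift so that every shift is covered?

10 slots to fill and no one can take more than 4, so at least ⌈10/4⌉ = 3 pharmacists are needed.
No set of 3 pharmacists can cover every shift (each such set leaves at least one shift with no one available or exceeds a cap).
Ferraro, Osei, Marcus, and Cruz alone can cover everything: Tue afternoon→Marcus+Cruz, Tue evening→Ferraro, Wed morning→Ferraro, Wed afternoon→Osei, Wed evening→Ferraro+Osei, Thu morning→Ferraro, Thu afternoon→Marcus, Thu evening→Osei.

4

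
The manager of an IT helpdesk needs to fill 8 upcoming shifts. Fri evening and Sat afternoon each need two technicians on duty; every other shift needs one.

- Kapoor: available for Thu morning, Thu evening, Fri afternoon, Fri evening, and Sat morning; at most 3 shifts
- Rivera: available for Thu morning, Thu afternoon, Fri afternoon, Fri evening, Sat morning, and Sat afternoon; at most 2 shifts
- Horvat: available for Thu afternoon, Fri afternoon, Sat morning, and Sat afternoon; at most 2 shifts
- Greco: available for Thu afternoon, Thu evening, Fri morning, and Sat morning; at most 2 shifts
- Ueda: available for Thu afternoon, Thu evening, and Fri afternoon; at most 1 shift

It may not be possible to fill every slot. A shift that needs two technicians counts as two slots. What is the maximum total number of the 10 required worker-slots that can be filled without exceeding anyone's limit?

Total capacity across all technicians is 3+2+2+2+1 = 10, and 10 slots are needed, so at most 10 can be filled.
An assignment achieving 10: Thu morning→Kapoor, Thu afternoon→Horvat, Thu evening→Kapoor, Fri morning→Greco, Fri afternoon→Ueda, Fri evening→Kapoor+Rivera, Sat morning→Greco, Sat afternoon→Rivera+Horvat.
Loads: Kapoor 3/3, Rivera 2/2, Horvat 2/2, Greco 2/2, Ueda 1/1.

10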